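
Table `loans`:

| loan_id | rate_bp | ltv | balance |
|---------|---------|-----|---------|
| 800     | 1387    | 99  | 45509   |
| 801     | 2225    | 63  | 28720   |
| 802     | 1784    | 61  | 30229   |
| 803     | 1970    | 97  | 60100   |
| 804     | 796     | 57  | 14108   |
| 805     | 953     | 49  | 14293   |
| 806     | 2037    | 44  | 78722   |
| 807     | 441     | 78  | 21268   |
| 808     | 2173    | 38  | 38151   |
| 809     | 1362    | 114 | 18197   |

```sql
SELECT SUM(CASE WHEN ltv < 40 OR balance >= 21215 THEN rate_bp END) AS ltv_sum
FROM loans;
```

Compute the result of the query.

loan_id=800: ✓ → 1387
loan_id=801: ✓ → 2225
loan_id=802: ✓ → 1784
loan_id=803: ✓ → 1970
loan_id=804: ✗
loan_id=805: ✗
loan_id=806: ✓ → 2037
loan_id=807: ✓ → 441
loan_id=808: ✓ → 2173
loan_id=809: ✗
ltv_sum = 1387 + 2225 + 1784 + 1970 + 2037 + 441 + 2173 = 12017

12017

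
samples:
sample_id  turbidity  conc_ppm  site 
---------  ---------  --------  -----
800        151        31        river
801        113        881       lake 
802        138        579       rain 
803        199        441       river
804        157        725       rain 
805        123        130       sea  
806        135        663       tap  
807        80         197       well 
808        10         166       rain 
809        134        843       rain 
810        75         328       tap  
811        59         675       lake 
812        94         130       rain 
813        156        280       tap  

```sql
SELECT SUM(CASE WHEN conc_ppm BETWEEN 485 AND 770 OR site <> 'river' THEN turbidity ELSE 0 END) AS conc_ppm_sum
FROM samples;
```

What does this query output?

sample_id=800: ✗
sample_id=801: ✓ → 113
sample_id=802: ✓ → 138
sample_id=803: ✗
sample_id=804: ✓ → 157
sample_id=805: ✓ → 123
sample_id=806: ✓ → 135
sample_id=807: ✓ → 80
sample_id=808: ✓ → 10
sample_id=809: ✓ → 134
sample_id=810: ✓ → 75
sample_id=811: ✓ → 59
sample_id=812: ✓ → 94
sample_id=813: ✓ → 156
conc_ppm_sum = 113 + 138 + 157 + 123 + 135 + 80 + 10 + 134 + 75 + 59 + 94 + 156 = 1274

1274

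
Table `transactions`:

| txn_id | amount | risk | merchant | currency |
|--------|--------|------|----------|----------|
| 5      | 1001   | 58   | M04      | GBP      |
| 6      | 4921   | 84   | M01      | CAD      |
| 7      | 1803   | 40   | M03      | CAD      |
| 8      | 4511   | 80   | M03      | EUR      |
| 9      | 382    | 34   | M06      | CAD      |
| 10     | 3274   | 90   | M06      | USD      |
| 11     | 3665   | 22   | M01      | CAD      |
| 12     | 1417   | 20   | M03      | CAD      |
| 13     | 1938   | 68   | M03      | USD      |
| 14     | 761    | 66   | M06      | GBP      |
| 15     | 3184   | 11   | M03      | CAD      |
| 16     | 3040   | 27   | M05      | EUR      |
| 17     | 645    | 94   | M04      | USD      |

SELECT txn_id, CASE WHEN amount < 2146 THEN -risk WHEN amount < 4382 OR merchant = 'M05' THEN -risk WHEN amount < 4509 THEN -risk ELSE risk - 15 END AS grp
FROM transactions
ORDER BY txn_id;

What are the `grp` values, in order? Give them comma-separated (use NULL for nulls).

txn_id=5: amount < 2146 → -58
txn_id=6: ELSE → 69
txn_id=7: amount < 2146 → -40
txn_id=8: ELSE → 65
txn_id=9: amount < 2146 → -34
txn_id=10: amount < 4382 OR merchant = 'M05' → -90
txn_id=11: amount < 4382 OR merchant = 'M05' → -22
txn_id=12: amount < 2146 → -20
txn_id=13: amount < 2146 → -68
txn_id=14: amount < 2146 → -66
txn_id=15: amount < 4382 OR merchant = 'M05' → -11
txn_id=16: amount < 4382 OR merchant = 'M05' → -27
txn_id=17: amount < 2146 → -94

-58, 69, -40, 65, -34, -90, -22, -20, -68, -66, -11, -27, -94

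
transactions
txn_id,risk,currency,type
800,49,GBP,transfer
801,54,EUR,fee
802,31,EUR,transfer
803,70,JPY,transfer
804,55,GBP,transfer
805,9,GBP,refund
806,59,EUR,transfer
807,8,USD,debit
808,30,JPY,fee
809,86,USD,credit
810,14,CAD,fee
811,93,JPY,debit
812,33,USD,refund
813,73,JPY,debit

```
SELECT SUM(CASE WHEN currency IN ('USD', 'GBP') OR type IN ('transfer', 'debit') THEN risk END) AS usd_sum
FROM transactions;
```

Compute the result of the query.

txn_id=800: ✓ → 49
txn_id=801: ✗
txn_id=802: ✓ → 31
txn_id=803: ✓ → 70
txn_id=804: ✓ → 55
txn_id=805: ✓ → 9
txn_id=806: ✓ → 59
txn_id=807: ✓ → 8
txn_id=808: ✗
txn_id=809: ✓ → 86
txn_id=810: ✗
txn_id=811: ✓ → 93
txn_id=812: ✓ → 33
txn_id=813: ✓ → 73
usd_sum = 49 + 31 + 70 + 55 + 9 + 59 + 8 + 86 + 93 + 33 + 73 = 566

566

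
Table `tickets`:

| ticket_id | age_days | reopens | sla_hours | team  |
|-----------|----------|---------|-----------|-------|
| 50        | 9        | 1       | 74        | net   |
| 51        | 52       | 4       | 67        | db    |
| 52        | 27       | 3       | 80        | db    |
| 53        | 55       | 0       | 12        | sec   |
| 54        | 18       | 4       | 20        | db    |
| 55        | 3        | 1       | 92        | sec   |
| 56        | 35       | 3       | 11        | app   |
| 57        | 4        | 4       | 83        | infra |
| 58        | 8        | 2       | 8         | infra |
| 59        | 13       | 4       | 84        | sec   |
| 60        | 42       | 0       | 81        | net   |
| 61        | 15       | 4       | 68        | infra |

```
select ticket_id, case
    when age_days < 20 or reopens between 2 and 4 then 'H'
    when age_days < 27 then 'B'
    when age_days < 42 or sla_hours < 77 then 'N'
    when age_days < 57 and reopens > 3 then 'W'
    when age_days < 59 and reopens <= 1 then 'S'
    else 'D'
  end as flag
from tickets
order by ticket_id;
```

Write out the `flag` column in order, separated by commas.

ticket_id=50: age_days < 20 or reopens between 2 and 4 → H
ticket_id=51: age_days < 20 or reopens between 2 and 4 → H
ticket_id=52: age_days < 20 or reopens between 2 and 4 → H
ticket_id=53: age_days < 42 or sla_hours < 77 → N
ticket_id=54: age_days < 20 or reopens between 2 and 4 → H
ticket_id=55: age_days < 20 or reopens between 2 and 4 → H
ticket_id=56: age_days < 20 or reopens between 2 and 4 → H
ticket_id=57: age_days < 20 or reopens between 2 and 4 → H
ticket_id=58: age_days < 20 or reopens between 2 and 4 → H
ticket_id=59: age_days < 20 or reopens between 2 and 4 → H
ticket_id=60: age_days < 59 and reopens <= 1 → S
ticket_id=61: age_days < 20 or reopens between 2 and 4 → H

H, H, H, N, H, H, H, H, H, H, S, H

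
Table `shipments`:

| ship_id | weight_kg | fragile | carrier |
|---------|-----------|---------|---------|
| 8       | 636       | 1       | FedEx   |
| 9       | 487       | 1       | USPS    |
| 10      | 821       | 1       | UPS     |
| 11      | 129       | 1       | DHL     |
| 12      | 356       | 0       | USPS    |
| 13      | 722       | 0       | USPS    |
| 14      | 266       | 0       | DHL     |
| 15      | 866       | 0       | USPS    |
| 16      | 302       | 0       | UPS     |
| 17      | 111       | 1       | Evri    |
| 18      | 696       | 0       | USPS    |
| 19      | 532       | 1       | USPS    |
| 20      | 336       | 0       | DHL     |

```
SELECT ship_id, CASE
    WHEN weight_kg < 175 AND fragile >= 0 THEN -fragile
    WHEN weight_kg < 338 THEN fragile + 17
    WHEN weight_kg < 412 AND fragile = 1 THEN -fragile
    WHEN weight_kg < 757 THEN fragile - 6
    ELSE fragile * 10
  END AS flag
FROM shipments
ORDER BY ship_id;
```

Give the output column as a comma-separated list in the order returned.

-5, -5, 10, -1, -6, -6, 17, 0, 17, -1, -6, -5, 17

ship_id=8: weight_kg < 757 → -5
ship_id=9: weight_kg < 757 → -5
ship_id=10: ELSE → 10
ship_id=11: weight_kg < 175 AND fragile >= 0 → -1
ship_id=12: weight_kg < 757 → -6
ship_id=13: weight_kg < 757 → -6
ship_id=14: weight_kg < 338 → 17
ship_id=15: ELSE → 0
ship_id=16: weight_kg < 338 → 17
ship_id=17: weight_kg < 175 AND fragile >= 0 → -1
ship_id=18: weight_kg < 757 → -6
ship_id=19: weight_kg < 757 → -5
ship_id=20: weight_kg < 338 → 17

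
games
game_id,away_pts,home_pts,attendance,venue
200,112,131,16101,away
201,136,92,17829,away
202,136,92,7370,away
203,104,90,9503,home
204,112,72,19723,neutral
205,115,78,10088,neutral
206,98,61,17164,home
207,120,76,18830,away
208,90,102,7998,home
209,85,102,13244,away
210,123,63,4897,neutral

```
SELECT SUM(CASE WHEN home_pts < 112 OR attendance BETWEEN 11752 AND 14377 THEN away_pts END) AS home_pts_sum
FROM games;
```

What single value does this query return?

game_id=200: ✗
game_id=201: ✓ → 136
game_id=202: ✓ → 136
game_id=203: ✓ → 104
game_id=204: ✓ → 112
game_id=205: ✓ → 115
game_id=206: ✓ → 98
game_id=207: ✓ → 120
game_id=208: ✓ → 90
game_id=209: ✓ → 85
game_id=210: ✓ → 123
home_pts_sum = 136 + 136 + 104 + 112 + 115 + 98 + 120 + 90 + 85 + 123 = 1119

1119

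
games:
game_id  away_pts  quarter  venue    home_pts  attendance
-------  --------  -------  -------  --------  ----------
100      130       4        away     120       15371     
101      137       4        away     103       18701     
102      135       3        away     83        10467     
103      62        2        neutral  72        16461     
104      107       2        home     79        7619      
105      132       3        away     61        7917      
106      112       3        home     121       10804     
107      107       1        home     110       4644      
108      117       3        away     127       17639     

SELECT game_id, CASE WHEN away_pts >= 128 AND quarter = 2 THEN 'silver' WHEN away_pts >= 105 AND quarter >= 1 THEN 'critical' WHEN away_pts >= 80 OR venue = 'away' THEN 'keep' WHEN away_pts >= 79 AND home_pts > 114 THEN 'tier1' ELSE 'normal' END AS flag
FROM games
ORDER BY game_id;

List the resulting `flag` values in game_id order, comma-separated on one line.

game_id=100: away_pts >= 105 AND quarter >= 1 → critical
game_id=101: away_pts >= 105 AND quarter >= 1 → critical
game_id=102: away_pts >= 105 AND quarter >= 1 → critical
game_id=103: ELSE → normal
game_id=104: away_pts >= 105 AND quarter >= 1 → critical
game_id=105: away_pts >= 105 AND quarter >= 1 → critical
game_id=106: away_pts >= 105 AND quarter >= 1 → critical
game_id=107: away_pts >= 105 AND quarter >= 1 → critical
game_id=108: away_pts >= 105 AND quarter >= 1 → critical

critical, critical, critical, normal, critical, critical, critical, critical, critical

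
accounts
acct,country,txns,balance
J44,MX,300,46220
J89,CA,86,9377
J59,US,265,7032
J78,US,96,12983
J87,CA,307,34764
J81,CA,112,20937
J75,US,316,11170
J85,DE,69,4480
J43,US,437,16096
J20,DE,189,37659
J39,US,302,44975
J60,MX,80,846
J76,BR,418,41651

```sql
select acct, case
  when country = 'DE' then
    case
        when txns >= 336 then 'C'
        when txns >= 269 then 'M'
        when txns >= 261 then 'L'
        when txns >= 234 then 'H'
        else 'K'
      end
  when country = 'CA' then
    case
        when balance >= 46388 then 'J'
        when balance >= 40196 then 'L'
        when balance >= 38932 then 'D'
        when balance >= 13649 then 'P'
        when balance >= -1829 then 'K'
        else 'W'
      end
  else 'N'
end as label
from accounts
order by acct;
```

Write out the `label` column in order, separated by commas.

acct=J20: country='DE' → inner[ELSE] → K
acct=J39: country='US' → outer ELSE → N
acct=J43: country='US' → outer ELSE → N
acct=J44: country='MX' → outer ELSE → N
acct=J59: country='US' → outer ELSE → N
acct=J60: country='MX' → outer ELSE → N
acct=J75: country='US' → outer ELSE → N
acct=J76: country='BR' → outer ELSE → N
acct=J78: country='US' → outer ELSE → N
acct=J81: country='CA' → inner[balance >= 13649] → P
acct=J85: country='DE' → inner[ELSE] → K
acct=J87: country='CA' → inner[balance >= 13649] → P
acct=J89: country='CA' → inner[balance >= -1829] → K

K, N, N, N, N, N, N, N, N, P, K, P, K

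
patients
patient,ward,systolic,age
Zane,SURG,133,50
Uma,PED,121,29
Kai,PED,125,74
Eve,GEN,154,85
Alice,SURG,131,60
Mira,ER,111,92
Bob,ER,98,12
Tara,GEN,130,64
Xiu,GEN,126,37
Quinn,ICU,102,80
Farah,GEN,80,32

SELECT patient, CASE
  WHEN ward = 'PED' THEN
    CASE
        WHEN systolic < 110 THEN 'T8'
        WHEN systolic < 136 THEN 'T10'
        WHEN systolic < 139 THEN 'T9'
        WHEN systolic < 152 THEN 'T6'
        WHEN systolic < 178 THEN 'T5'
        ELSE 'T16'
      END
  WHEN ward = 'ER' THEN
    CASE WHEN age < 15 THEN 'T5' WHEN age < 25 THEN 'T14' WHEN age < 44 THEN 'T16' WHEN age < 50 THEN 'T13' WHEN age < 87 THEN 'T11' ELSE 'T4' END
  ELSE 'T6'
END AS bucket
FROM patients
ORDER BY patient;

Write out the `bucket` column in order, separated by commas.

patient=Alice: ward='SURG' → outer ELSE → T6
patient=Bob: ward='ER' → inner[age < 15] → T5
patient=Eve: ward='GEN' → outer ELSE → T6
patient=Farah: ward='GEN' → outer ELSE → T6
patient=Kai: ward='PED' → inner[systolic < 136] → T10
patient=Mira: ward='ER' → inner[ELSE] → T4
patient=Quinn: ward='ICU' → outer ELSE → T6
patient=Tara: ward='GEN' → outer ELSE → T6
patient=Uma: ward='PED' → inner[systolic < 136] → T10
patient=Xiu: ward='GEN' → outer ELSE → T6
patient=Zane: ward='SURG' → outer ELSE → T6

T6, T5, T6, T6, T10, T4, T6, T6, T10, T6, T6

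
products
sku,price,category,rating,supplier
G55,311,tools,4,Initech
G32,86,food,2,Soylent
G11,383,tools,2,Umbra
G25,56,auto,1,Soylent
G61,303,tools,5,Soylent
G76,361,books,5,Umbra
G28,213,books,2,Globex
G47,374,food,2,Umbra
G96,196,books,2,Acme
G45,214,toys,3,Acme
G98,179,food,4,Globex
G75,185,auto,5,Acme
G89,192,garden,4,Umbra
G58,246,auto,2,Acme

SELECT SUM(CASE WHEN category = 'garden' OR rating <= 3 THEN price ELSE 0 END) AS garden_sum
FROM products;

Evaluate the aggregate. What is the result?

sku=G55: ✗
sku=G32: ✓ → 86
sku=G11: ✓ → 383
sku=G25: ✓ → 56
sku=G61: ✗
sku=G76: ✗
sku=G28: ✓ → 213
sku=G47: ✓ → 374
sku=G96: ✓ → 196
sku=G45: ✓ → 214
sku=G98: ✗
sku=G75: ✗
sku=G89: ✓ → 192
sku=G58: ✓ → 246
garden_sum = 86 + 383 + 56 + 213 + 374 + 196 + 214 + 192 + 246 = 1960

1960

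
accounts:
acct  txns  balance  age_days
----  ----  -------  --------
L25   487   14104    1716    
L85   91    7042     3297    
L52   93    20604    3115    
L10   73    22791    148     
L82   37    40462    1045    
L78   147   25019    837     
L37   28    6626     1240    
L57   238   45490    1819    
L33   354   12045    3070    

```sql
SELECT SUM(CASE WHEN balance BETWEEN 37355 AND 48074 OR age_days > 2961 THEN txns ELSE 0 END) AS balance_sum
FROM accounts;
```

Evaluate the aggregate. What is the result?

acct=L25: ✗
acct=L85: ✓ → 91
acct=L52: ✓ → 93
acct=L10: ✗
acct=L82: ✓ → 37
acct=L78: ✗
acct=L37: ✗
acct=L57: ✓ → 238
acct=L33: ✓ → 354
balance_sum = 91 + 93 + 37 + 238 + 354 = 813

813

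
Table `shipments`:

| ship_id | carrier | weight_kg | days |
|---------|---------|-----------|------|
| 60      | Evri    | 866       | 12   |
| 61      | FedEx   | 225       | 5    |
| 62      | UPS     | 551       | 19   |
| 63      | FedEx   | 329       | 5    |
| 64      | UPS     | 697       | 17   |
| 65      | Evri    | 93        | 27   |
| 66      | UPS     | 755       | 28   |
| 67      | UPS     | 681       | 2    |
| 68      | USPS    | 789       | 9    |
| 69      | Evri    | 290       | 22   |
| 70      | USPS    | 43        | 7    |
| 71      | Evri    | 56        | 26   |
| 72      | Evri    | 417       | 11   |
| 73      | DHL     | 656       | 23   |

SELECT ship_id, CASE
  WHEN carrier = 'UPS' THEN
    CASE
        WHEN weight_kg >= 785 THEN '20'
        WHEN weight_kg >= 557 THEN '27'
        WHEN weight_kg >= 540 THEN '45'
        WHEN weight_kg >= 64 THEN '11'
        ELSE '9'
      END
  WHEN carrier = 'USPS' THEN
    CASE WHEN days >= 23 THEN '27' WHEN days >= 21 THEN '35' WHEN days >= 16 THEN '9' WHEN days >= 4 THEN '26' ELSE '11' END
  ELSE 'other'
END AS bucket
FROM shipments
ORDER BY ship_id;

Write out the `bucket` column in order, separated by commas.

ship_id=60: carrier='Evri' → outer ELSE → other
ship_id=61: carrier='FedEx' → outer ELSE → other
ship_id=62: carrier='UPS' → inner[weight_kg >= 540] → 45
ship_id=63: carrier='FedEx' → outer ELSE → other
ship_id=64: carrier='UPS' → inner[weight_kg >= 557] → 27
ship_id=65: carrier='Evri' → outer ELSE → other
ship_id=66: carrier='UPS' → inner[weight_kg >= 557] → 27
ship_id=67: carrier='UPS' → inner[weight_kg >= 557] → 27
ship_id=68: carrier='USPS' → inner[days >= 4] → 26
ship_id=69: carrier='Evri' → outer ELSE → other
ship_id=70: carrier='USPS' → inner[days >= 4] → 26
ship_id=71: carrier='Evri' → outer ELSE → other
ship_id=72: carrier='Evri' → outer ELSE → other
ship_id=73: carrier='DHL' → outer ELSE → other

other, other, 45, other, 27, other, 27, 27, 26, other, 26, other, other, other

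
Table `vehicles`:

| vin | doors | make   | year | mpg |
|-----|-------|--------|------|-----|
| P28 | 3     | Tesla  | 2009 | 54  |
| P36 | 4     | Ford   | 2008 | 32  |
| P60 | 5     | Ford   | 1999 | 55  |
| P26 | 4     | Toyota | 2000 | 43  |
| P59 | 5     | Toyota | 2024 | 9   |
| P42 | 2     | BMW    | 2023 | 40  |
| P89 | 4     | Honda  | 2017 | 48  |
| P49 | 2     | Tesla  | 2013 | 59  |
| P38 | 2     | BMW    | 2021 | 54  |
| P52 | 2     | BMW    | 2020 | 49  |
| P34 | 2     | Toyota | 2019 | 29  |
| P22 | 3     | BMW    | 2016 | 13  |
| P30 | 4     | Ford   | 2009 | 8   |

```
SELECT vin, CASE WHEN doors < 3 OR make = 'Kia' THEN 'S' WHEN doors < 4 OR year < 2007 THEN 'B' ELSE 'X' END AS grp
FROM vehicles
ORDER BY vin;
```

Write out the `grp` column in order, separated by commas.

B, B, B, X, S, X, S, S, S, S, X, B, X

vin=P22: doors < 4 OR year < 2007 → B
vin=P26: doors < 4 OR year < 2007 → B
vin=P28: doors < 4 OR year < 2007 → B
vin=P30: ELSE → X
vin=P34: doors < 3 OR make = 'Kia' → S
vin=P36: ELSE → X
vin=P38: doors < 3 OR make = 'Kia' → S
vin=P42: doors < 3 OR make = 'Kia' → S
vin=P49: doors < 3 OR make = 'Kia' → S
vin=P52: doors < 3 OR make = 'Kia' → S
vin=P59: ELSE → X
vin=P60: doors < 4 OR year < 2007 → B
vin=P89: ELSE → X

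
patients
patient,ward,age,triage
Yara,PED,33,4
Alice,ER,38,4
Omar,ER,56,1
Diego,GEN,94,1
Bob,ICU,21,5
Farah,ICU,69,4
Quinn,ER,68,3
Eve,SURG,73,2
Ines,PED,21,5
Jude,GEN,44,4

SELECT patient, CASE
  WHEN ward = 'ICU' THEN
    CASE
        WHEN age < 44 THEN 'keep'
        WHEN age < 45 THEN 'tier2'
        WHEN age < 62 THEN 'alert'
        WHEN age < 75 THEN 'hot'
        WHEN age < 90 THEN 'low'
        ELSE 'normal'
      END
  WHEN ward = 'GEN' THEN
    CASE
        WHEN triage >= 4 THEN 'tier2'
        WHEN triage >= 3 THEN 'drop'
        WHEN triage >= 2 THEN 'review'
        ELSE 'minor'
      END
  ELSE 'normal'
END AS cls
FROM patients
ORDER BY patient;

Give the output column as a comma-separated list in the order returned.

normal, keep, minor, normal, hot, normal, tier2, normal, normal, normal

patient=Alice: ward='ER' → outer ELSE → normal
patient=Bob: ward='ICU' → inner[age < 44] → keep
patient=Diego: ward='GEN' → inner[ELSE] → minor
patient=Eve: ward='SURG' → outer ELSE → normal
patient=Farah: ward='ICU' → inner[age < 75] → hot
patient=Ines: ward='PED' → outer ELSE → normal
patient=Jude: ward='GEN' → inner[triage >= 4] → tier2
patient=Omar: ward='ER' → outer ELSE → normal
patient=Quinn: ward='ER' → outer ELSE → normal
patient=Yara: ward='PED' → outer ELSE → normal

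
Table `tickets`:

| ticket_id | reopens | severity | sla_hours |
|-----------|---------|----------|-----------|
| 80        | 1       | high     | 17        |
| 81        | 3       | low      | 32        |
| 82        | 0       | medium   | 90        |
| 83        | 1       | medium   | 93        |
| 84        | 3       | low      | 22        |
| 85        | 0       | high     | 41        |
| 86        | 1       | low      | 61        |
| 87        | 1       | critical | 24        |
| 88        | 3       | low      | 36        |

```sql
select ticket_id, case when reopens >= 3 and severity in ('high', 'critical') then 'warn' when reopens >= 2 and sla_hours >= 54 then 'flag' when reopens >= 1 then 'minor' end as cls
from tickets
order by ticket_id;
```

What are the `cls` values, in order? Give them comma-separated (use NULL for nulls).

minor, minor, NULL, minor, minor, NULL, minor, minor, minor

ticket_id=80: reopens >= 1 → minor
ticket_id=81: reopens >= 1 → minor
ticket_id=82: (no match → NULL) → NULL
ticket_id=83: reopens >= 1 → minor
ticket_id=84: reopens >= 1 → minor
ticket_id=85: (no match → NULL) → NULL
ticket_id=86: reopens >= 1 → minor
ticket_id=87: reopens >= 1 → minor
ticket_id=88: reopens >= 1 → minor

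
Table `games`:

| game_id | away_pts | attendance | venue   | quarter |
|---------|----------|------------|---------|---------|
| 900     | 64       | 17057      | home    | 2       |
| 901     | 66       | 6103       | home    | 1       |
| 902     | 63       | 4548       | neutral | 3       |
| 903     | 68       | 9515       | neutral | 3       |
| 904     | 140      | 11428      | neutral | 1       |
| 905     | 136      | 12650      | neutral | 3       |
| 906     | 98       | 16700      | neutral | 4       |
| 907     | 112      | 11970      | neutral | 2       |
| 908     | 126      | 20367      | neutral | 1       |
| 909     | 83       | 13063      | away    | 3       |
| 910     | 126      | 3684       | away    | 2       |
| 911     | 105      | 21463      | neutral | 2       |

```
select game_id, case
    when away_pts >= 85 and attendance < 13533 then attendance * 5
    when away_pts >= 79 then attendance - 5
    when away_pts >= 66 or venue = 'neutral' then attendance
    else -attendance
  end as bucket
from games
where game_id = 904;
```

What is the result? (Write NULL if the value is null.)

57140

game_id = 904: away_pts=140, attendance=11428, venue=neutral, quarter=1.
away_pts >= 85 and attendance < 13533 → true → 57140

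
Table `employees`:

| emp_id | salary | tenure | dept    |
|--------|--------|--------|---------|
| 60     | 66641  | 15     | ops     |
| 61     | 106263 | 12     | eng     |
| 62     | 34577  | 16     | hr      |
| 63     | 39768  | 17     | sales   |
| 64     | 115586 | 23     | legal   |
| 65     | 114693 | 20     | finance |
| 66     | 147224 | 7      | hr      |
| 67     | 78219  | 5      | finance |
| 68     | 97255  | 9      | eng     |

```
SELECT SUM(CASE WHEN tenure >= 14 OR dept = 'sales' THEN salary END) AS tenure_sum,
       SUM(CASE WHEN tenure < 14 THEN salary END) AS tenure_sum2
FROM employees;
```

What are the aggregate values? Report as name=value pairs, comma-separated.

tenure_sum=371265, tenure_sum2=428961

[tenure_sum: tenure >= 14 OR dept = 'sales']
emp_id=60: ✓ → 66641
emp_id=61: ✗
emp_id=62: ✓ → 34577
emp_id=63: ✓ → 39768
emp_id=64: ✓ → 115586
emp_id=65: ✓ → 114693
emp_id=66: ✗
emp_id=67: ✗
emp_id=68: ✗
tenure_sum = 66641 + 34577 + 39768 + 115586 + 114693 = 371265
—
[tenure_sum2: tenure < 14]
emp_id=60: ✗
emp_id=61: ✓ → 106263
emp_id=62: ✗
emp_id=63: ✗
emp_id=64: ✗
emp_id=65: ✗
emp_id=66: ✓ → 147224
emp_id=67: ✓ → 78219
emp_id=68: ✓ → 97255
tenure_sum2 = 106263 + 147224 + 78219 + 97255 = 428961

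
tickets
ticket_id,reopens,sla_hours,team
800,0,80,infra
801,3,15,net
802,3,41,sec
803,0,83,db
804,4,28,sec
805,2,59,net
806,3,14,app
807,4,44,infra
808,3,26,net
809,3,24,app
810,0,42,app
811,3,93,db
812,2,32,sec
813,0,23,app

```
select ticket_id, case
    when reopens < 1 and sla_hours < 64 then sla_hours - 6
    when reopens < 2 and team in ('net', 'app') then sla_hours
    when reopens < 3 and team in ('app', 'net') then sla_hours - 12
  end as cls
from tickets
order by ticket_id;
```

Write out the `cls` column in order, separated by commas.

NULL, NULL, NULL, NULL, NULL, 47, NULL, NULL, NULL, NULL, 36, NULL, NULL, 17

ticket_id=800: (no match → NULL) → NULL
ticket_id=801: (no match → NULL) → NULL
ticket_id=802: (no match → NULL) → NULL
ticket_id=803: (no match → NULL) → NULL
ticket_id=804: (no match → NULL) → NULL
ticket_id=805: reopens < 3 and team in ('app', 'net') → 47
ticket_id=806: (no match → NULL) → NULL
ticket_id=807: (no match → NULL) → NULL
ticket_id=808: (no match → NULL) → NULL
ticket_id=809: (no match → NULL) → NULL
ticket_id=810: reopens < 1 and sla_hours < 64 → 36
ticket_id=811: (no match → NULL) → NULL
ticket_id=812: (no match → NULL) → NULL
ticket_id=813: reopens < 1 and sla_hours < 64 → 17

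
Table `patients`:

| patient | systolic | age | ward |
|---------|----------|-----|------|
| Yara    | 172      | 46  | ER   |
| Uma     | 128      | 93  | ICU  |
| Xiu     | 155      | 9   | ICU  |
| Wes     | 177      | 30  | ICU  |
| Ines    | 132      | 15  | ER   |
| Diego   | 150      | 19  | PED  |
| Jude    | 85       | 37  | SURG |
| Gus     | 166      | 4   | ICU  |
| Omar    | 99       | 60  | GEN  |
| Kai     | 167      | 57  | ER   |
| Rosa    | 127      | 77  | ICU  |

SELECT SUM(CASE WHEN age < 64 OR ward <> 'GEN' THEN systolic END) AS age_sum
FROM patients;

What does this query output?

patient=Yara: ✓ → 172
patient=Uma: ✓ → 128
patient=Xiu: ✓ → 155
patient=Wes: ✓ → 177
patient=Ines: ✓ → 132
patient=Diego: ✓ → 150
patient=Jude: ✓ → 85
patient=Gus: ✓ → 166
patient=Omar: ✓ → 99
patient=Kai: ✓ → 167
patient=Rosa: ✓ → 127
age_sum = 172 + 128 + 155 + 177 + 132 + 150 + 85 + 166 + 99 + 167 + 127 = 1558

1558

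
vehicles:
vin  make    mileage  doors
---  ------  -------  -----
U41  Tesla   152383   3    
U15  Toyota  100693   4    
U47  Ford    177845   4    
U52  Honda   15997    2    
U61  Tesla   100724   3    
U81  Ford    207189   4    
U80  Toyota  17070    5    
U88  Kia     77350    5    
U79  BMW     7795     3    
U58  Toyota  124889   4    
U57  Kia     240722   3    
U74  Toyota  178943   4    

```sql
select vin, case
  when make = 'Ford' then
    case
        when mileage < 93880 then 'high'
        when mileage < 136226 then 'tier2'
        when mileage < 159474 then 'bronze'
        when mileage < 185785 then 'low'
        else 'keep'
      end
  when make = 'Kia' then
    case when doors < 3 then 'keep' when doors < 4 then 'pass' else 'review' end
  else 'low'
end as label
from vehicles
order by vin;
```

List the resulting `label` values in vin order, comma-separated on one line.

low, low, low, low, pass, low, low, low, low, low, keep, review

vin=U15: make='Toyota' → outer ELSE → low
vin=U41: make='Tesla' → outer ELSE → low
vin=U47: make='Ford' → inner[mileage < 185785] → low
vin=U52: make='Honda' → outer ELSE → low
vin=U57: make='Kia' → inner[doors < 4] → pass
vin=U58: make='Toyota' → outer ELSE → low
vin=U61: make='Tesla' → outer ELSE → low
vin=U74: make='Toyota' → outer ELSE → low
vin=U79: make='BMW' → outer ELSE → low
vin=U80: make='Toyota' → outer ELSE → low
vin=U81: make='Ford' → inner[ELSE] → keep
vin=U88: make='Kia' → inner[ELSE] → review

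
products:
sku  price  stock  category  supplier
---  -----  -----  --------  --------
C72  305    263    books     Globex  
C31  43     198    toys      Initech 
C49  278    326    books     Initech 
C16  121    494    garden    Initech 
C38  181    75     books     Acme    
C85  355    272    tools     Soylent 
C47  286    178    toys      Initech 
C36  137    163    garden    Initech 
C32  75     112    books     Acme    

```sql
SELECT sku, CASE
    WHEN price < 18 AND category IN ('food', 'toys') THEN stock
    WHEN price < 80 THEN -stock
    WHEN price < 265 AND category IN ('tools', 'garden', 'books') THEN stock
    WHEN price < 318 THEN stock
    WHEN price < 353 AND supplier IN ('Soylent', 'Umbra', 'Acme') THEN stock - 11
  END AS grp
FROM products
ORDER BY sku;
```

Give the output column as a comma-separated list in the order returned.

494, -198, -112, 163, 75, 178, 326, 263, NULL

sku=C16: price < 265 AND category IN ('tools', 'garden', 'books') → 494
sku=C31: price < 80 → -198
sku=C32: price < 80 → -112
sku=C36: price < 265 AND category IN ('tools', 'garden', 'books') → 163
sku=C38: price < 265 AND category IN ('tools', 'garden', 'books') → 75
sku=C47: price < 318 → 178
sku=C49: price < 318 → 326
sku=C72: price < 318 → 263
sku=C85: (no match → NULL) → NULL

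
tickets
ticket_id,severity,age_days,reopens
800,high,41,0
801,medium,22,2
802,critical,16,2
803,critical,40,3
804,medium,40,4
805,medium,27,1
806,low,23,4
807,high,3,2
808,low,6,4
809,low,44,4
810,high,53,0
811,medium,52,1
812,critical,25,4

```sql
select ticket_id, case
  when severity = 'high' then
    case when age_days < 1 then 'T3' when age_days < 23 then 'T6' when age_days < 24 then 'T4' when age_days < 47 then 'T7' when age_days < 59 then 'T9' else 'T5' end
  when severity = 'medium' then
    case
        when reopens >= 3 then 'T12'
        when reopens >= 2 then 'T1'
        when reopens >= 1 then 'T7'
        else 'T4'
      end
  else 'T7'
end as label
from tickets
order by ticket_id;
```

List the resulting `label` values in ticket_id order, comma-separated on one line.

ticket_id=800: severity='high' → inner[age_days < 47] → T7
ticket_id=801: severity='medium' → inner[reopens >= 2] → T1
ticket_id=802: severity='critical' → outer ELSE → T7
ticket_id=803: severity='critical' → outer ELSE → T7
ticket_id=804: severity='medium' → inner[reopens >= 3] → T12
ticket_id=805: severity='medium' → inner[reopens >= 1] → T7
ticket_id=806: severity='low' → outer ELSE → T7
ticket_id=807: severity='high' → inner[age_days < 23] → T6
ticket_id=808: severity='low' → outer ELSE → T7
ticket_id=809: severity='low' → outer ELSE → T7
ticket_id=810: severity='high' → inner[age_days < 59] → T9
ticket_id=811: severity='medium' → inner[reopens >= 1] → T7
ticket_id=812: severity='critical' → outer ELSE → T7

T7, T1, T7, T7, T12, T7, T7, T6, T7, T7, T9, T7, T7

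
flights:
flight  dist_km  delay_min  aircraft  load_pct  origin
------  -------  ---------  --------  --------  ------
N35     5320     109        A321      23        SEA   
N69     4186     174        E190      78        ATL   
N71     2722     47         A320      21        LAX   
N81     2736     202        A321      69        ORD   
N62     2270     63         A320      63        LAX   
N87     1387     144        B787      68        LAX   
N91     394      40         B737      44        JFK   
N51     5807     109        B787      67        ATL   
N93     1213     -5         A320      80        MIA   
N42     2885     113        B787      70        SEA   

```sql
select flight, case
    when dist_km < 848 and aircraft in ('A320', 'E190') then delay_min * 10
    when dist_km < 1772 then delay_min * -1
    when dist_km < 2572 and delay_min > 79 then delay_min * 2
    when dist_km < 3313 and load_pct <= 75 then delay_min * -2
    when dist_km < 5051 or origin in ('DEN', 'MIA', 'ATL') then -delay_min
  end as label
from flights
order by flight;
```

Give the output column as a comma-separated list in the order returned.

flight=N35: (no match → NULL) → NULL
flight=N42: dist_km < 3313 and load_pct <= 75 → -226
flight=N51: dist_km < 5051 or origin in ('DEN', 'MIA', 'ATL') → -109
flight=N62: dist_km < 3313 and load_pct <= 75 → -126
flight=N69: dist_km < 5051 or origin in ('DEN', 'MIA', 'ATL') → -174
flight=N71: dist_km < 3313 and load_pct <= 75 → -94
flight=N81: dist_km < 3313 and load_pct <= 75 → -404
flight=N87: dist_km < 1772 → -144
flight=N91: dist_km < 1772 → -40
flight=N93: dist_km < 1772 → 5

NULL, -226, -109, -126, -174, -94, -404, -144, -40, 5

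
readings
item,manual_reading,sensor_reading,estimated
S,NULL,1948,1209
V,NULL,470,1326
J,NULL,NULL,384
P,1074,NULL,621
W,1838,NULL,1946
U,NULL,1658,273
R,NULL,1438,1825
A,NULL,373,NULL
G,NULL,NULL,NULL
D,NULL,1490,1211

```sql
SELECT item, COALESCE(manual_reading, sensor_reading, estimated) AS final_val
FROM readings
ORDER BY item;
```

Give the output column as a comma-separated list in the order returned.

item=A: manual_reading=NULL, sensor_reading=373 → 373
item=D: manual_reading=NULL, sensor_reading=1490 → 1490
item=G: manual_reading=NULL, sensor_reading=NULL, estimated=NULL (all NULL) → NULL
item=J: manual_reading=NULL, sensor_reading=NULL, estimated=384 → 384
item=P: manual_reading=1074 → 1074
item=R: manual_reading=NULL, sensor_reading=1438 → 1438
item=S: manual_reading=NULL, sensor_reading=1948 → 1948
item=U: manual_reading=NULL, sensor_reading=1658 → 1658
item=V: manual_reading=NULL, sensor_reading=470 → 470
item=W: manual_reading=1838 → 1838

373, 1490, NULL, 384, 1074, 1438, 1948, 1658, 470, 1838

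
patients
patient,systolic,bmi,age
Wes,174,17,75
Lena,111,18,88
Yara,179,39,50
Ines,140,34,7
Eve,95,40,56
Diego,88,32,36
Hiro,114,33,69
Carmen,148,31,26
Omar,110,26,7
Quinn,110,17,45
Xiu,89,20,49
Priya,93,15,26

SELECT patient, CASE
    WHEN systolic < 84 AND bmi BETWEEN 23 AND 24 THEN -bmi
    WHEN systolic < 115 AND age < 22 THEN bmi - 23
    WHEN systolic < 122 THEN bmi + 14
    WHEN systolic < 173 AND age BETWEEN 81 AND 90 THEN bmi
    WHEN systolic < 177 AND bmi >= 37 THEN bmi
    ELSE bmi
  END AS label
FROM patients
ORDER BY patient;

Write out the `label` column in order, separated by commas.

31, 46, 54, 47, 34, 32, 3, 29, 31, 17, 34, 39

patient=Carmen: ELSE → 31
patient=Diego: systolic < 122 → 46
patient=Eve: systolic < 122 → 54
patient=Hiro: systolic < 122 → 47
patient=Ines: ELSE → 34
patient=Lena: systolic < 122 → 32
patient=Omar: systolic < 115 AND age < 22 → 3
patient=Priya: systolic < 122 → 29
patient=Quinn: systolic < 122 → 31
patient=Wes: ELSE → 17
patient=Xiu: systolic < 122 → 34
patient=Yara: ELSE → 39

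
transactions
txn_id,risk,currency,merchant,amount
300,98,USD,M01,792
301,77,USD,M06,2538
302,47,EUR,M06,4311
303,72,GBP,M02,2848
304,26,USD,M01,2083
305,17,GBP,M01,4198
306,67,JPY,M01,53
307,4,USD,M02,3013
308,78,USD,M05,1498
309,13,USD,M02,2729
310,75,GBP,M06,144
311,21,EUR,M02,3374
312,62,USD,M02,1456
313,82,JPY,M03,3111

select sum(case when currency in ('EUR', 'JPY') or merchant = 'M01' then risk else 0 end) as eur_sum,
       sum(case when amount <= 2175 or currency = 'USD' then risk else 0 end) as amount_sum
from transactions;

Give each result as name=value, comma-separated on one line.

[eur_sum: currency in ('EUR', 'JPY') or merchant = 'M01']
txn_id=300: ✓ → 98
txn_id=301: ✗
txn_id=302: ✓ → 47
txn_id=303: ✗
txn_id=304: ✓ → 26
txn_id=305: ✓ → 17
txn_id=306: ✓ → 67
txn_id=307: ✗
txn_id=308: ✗
txn_id=309: ✗
txn_id=310: ✗
txn_id=311: ✓ → 21
txn_id=312: ✗
txn_id=313: ✓ → 82
eur_sum = 98 + 47 + 26 + 17 + 67 + 21 + 82 = 358
—
[amount_sum: amount <= 2175 or currency = 'USD']
txn_id=300: ✓ → 98
txn_id=301: ✓ → 77
txn_id=302: ✗
txn_id=303: ✗
txn_id=304: ✓ → 26
txn_id=305: ✗
txn_id=306: ✓ → 67
txn_id=307: ✓ → 4
txn_id=308: ✓ → 78
txn_id=309: ✓ → 13
txn_id=310: ✓ → 75
txn_id=311: ✗
txn_id=312: ✓ → 62
txn_id=313: ✗
amount_sum = 98 + 77 + 26 + 67 + 4 + 78 + 13 + 75 + 62 = 500

eur_sum=358, amount_sum=500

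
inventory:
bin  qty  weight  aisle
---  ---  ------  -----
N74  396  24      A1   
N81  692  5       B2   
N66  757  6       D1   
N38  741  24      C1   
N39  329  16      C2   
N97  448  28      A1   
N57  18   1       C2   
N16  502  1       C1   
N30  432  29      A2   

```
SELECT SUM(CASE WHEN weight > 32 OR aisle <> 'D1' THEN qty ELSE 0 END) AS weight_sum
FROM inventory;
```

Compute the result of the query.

3558

bin=N74: ✓ → 396
bin=N81: ✓ → 692
bin=N66: ✗
bin=N38: ✓ → 741
bin=N39: ✓ → 329
bin=N97: ✓ → 448
bin=N57: ✓ → 18
bin=N16: ✓ → 502
bin=N30: ✓ → 432
weight_sum = 396 + 692 + 741 + 329 + 448 + 18 + 502 + 432 = 3558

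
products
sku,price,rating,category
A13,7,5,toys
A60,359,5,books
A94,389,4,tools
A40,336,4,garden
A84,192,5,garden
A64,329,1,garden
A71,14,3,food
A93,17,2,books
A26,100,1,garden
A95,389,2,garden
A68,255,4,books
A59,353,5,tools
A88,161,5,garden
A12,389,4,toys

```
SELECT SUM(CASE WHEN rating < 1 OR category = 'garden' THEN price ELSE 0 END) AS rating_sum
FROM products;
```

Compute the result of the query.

1507

sku=A13: ✗
sku=A60: ✗
sku=A94: ✗
sku=A40: ✓ → 336
sku=A84: ✓ → 192
sku=A64: ✓ → 329
sku=A71: ✗
sku=A93: ✗
sku=A26: ✓ → 100
sku=A95: ✓ → 389
sku=A68: ✗
sku=A59: ✗
sku=A88: ✓ → 161
sku=A12: ✗
rating_sum = 336 + 192 + 329 + 100 + 389 + 161 = 1507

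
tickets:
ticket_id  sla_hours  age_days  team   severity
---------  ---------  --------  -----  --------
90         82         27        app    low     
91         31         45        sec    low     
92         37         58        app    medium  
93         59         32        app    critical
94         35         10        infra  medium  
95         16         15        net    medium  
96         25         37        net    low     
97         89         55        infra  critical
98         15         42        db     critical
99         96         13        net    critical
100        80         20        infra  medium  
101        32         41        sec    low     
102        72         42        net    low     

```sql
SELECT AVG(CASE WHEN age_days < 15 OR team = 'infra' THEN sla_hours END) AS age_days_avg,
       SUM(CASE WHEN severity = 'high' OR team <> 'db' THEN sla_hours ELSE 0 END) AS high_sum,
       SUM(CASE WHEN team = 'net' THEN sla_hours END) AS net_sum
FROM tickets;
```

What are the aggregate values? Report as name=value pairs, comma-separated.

age_days_avg=75, high_sum=654, net_sum=209

[age_days_avg: age_days < 15 OR team = 'infra']
ticket_id=90: ✗
ticket_id=91: ✗
ticket_id=92: ✗
ticket_id=93: ✗
ticket_id=94: ✓ → 35
ticket_id=95: ✗
ticket_id=96: ✗
ticket_id=97: ✓ → 89
ticket_id=98: ✗
ticket_id=99: ✓ → 96
ticket_id=100: ✓ → 80
ticket_id=101: ✗
ticket_id=102: ✗
age_days_avg = (35 + 89 + 96 + 80) / 4 = 75
—
[high_sum: severity = 'high' OR team <> 'db']
ticket_id=90: ✓ → 82
ticket_id=91: ✓ → 31
ticket_id=92: ✓ → 37
ticket_id=93: ✓ → 59
ticket_id=94: ✓ → 35
ticket_id=95: ✓ → 16
ticket_id=96: ✓ → 25
ticket_id=97: ✓ → 89
ticket_id=98: ✗
ticket_id=99: ✓ → 96
ticket_id=100: ✓ → 80
ticket_id=101: ✓ → 32
ticket_id=102: ✓ → 72
high_sum = 82 + 31 + 37 + 59 + 35 + 16 + 25 + 89 + 96 + 80 + 32 + 72 = 654
—
[net_sum: team = 'net']
ticket_id=90: ✗
ticket_id=91: ✗
ticket_id=92: ✗
ticket_id=93: ✗
ticket_id=94: ✗
ticket_id=95: ✓ → 16
ticket_id=96: ✓ → 25
ticket_id=97: ✗
ticket_id=98: ✗
ticket_id=99: ✓ → 96
ticket_id=100: ✗
ticket_id=101: ✗
ticket_id=102: ✓ → 72
net_sum = 16 + 25 + 96 + 72 = 209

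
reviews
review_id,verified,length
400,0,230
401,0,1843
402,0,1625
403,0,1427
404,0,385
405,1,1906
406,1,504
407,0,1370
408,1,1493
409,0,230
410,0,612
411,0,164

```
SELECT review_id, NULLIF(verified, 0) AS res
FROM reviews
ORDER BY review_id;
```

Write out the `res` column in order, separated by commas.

NULL, NULL, NULL, NULL, NULL, 1, 1, NULL, 1, NULL, NULL, NULL

review_id=400: verified=0 vs 0: equal → NULL
review_id=401: verified=0 vs 0: equal → NULL
review_id=402: verified=0 vs 0: equal → NULL
review_id=403: verified=0 vs 0: equal → NULL
review_id=404: verified=0 vs 0: equal → NULL
review_id=405: verified=1 vs 0: differ → 1
review_id=406: verified=1 vs 0: differ → 1
review_id=407: verified=0 vs 0: equal → NULL
review_id=408: verified=1 vs 0: differ → 1
review_id=409: verified=0 vs 0: equal → NULL
review_id=410: verified=0 vs 0: equal → NULL
review_id=411: verified=0 vs 0: equal → NULL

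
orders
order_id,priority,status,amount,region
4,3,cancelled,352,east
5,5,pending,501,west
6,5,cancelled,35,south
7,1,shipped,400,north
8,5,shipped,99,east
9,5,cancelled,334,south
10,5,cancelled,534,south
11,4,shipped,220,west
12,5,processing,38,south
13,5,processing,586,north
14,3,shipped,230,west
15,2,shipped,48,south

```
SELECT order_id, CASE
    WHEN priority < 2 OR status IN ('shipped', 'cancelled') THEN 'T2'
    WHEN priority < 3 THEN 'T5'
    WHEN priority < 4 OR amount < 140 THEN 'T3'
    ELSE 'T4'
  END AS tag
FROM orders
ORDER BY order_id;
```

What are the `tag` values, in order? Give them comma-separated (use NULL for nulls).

T2, T4, T2, T2, T2, T2, T2, T2, T3, T4, T2, T2

order_id=4: priority < 2 OR status IN ('shipped', 'cancelled') → T2
order_id=5: ELSE → T4
order_id=6: priority < 2 OR status IN ('shipped', 'cancelled') → T2
order_id=7: priority < 2 OR status IN ('shipped', 'cancelled') → T2
order_id=8: priority < 2 OR status IN ('shipped', 'cancelled') → T2
order_id=9: priority < 2 OR status IN ('shipped', 'cancelled') → T2
order_id=10: priority < 2 OR status IN ('shipped', 'cancelled') → T2
order_id=11: priority < 2 OR status IN ('shipped', 'cancelled') → T2
order_id=12: priority < 4 OR amount < 140 → T3
order_id=13: ELSE → T4
order_id=14: priority < 2 OR status IN ('shipped', 'cancelled') → T2
order_id=15: priority < 2 OR status IN ('shipped', 'cancelled') → T2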